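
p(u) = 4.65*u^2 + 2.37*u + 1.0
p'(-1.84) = -14.74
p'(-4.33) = -37.90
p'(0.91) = 10.83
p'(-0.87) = -5.72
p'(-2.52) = -21.07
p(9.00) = 398.98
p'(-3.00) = -25.53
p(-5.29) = 118.59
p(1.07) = 8.86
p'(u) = 9.3*u + 2.37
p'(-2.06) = -16.79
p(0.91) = 7.01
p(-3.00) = 35.74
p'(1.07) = 12.32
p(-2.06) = 15.85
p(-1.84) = 12.38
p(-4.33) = 77.92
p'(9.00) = 86.07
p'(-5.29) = -46.83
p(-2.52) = 24.56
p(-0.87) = 2.46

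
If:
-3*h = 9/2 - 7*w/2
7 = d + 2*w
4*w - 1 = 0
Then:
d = 13/2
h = -29/24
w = 1/4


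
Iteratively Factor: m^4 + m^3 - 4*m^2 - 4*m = (m + 1)*(m^3 - 4*m) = m*(m + 1)*(m^2 - 4) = m*(m + 1)*(m + 2)*(m - 2)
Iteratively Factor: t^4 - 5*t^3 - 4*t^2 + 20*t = (t + 2)*(t^3 - 7*t^2 + 10*t) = (t - 2)*(t + 2)*(t^2 - 5*t) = (t - 5)*(t - 2)*(t + 2)*(t)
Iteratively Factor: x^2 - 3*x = (x - 3)*(x)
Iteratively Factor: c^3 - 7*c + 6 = (c - 2)*(c^2 + 2*c - 3) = (c - 2)*(c - 1)*(c + 3)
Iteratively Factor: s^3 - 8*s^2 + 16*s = (s - 4)*(s^2 - 4*s) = s*(s - 4)*(s - 4)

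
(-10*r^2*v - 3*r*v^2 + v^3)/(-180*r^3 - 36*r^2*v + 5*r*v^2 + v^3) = v*(10*r^2 + 3*r*v - v^2)/(180*r^3 + 36*r^2*v - 5*r*v^2 - v^3)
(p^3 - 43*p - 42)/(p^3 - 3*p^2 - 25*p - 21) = (p + 6)/(p + 3)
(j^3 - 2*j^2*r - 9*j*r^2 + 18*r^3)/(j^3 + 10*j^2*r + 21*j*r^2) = (j^2 - 5*j*r + 6*r^2)/(j*(j + 7*r))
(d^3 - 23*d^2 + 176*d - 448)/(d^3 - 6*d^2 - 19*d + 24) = (d^2 - 15*d + 56)/(d^2 + 2*d - 3)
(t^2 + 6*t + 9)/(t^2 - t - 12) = (t + 3)/(t - 4)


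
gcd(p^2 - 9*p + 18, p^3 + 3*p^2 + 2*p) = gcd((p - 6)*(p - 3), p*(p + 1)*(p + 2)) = 1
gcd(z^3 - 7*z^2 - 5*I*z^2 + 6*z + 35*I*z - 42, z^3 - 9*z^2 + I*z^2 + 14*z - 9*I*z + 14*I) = z^2 + z*(-7 + I) - 7*I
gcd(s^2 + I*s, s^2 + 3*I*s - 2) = s + I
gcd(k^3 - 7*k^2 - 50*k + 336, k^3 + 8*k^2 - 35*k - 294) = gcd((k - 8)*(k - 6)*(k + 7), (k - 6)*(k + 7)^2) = k^2 + k - 42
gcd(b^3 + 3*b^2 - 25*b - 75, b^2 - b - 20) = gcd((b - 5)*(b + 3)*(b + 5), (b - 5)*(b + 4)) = b - 5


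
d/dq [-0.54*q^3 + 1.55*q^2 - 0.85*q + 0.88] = -1.62*q^2 + 3.1*q - 0.85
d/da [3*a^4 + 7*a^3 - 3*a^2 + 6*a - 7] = 12*a^3 + 21*a^2 - 6*a + 6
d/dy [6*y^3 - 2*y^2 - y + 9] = 18*y^2 - 4*y - 1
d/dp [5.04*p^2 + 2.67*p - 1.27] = 10.08*p + 2.67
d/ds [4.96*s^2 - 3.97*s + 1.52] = 9.92*s - 3.97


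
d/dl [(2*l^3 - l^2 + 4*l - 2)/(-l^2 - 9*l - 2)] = (-2*l^4 - 36*l^3 + l^2 - 26)/(l^4 + 18*l^3 + 85*l^2 + 36*l + 4)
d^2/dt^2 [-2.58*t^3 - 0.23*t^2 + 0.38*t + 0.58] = -15.48*t - 0.46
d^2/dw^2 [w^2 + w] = 2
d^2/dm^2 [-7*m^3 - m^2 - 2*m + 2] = -42*m - 2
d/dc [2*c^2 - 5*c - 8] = 4*c - 5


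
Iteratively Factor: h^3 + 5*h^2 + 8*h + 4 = (h + 2)*(h^2 + 3*h + 2) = (h + 1)*(h + 2)*(h + 2)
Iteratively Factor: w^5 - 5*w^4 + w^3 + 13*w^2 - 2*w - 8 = (w - 4)*(w^4 - w^3 - 3*w^2 + w + 2) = (w - 4)*(w + 1)*(w^3 - 2*w^2 - w + 2) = (w - 4)*(w + 1)^2*(w^2 - 3*w + 2) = (w - 4)*(w - 1)*(w + 1)^2*(w - 2)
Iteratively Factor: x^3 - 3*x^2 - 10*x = (x - 5)*(x^2 + 2*x) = x*(x - 5)*(x + 2)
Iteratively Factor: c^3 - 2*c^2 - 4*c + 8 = (c - 2)*(c^2 - 4) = (c - 2)*(c + 2)*(c - 2)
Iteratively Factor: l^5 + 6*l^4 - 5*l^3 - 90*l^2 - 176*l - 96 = (l + 3)*(l^4 + 3*l^3 - 14*l^2 - 48*l - 32) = (l - 4)*(l + 3)*(l^3 + 7*l^2 + 14*l + 8) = (l - 4)*(l + 2)*(l + 3)*(l^2 + 5*l + 4) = (l - 4)*(l + 1)*(l + 2)*(l + 3)*(l + 4)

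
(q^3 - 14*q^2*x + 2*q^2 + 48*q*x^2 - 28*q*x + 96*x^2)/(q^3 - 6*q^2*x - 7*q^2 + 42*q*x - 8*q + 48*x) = (q^2 - 8*q*x + 2*q - 16*x)/(q^2 - 7*q - 8)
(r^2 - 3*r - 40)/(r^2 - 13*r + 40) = (r + 5)/(r - 5)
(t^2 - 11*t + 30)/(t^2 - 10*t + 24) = (t - 5)/(t - 4)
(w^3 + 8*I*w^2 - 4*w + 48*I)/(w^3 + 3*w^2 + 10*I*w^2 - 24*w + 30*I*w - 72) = (w - 2*I)/(w + 3)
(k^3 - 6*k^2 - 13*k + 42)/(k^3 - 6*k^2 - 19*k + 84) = (k^2 + k - 6)/(k^2 + k - 12)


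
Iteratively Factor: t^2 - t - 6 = (t - 3)*(t + 2)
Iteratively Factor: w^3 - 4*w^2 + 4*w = (w)*(w^2 - 4*w + 4) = w*(w - 2)*(w - 2)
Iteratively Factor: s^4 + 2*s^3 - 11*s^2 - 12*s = (s - 3)*(s^3 + 5*s^2 + 4*s) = (s - 3)*(s + 4)*(s^2 + s) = (s - 3)*(s + 1)*(s + 4)*(s)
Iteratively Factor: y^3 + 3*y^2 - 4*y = (y - 1)*(y^2 + 4*y) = y*(y - 1)*(y + 4)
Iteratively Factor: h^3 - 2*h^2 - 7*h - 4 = (h + 1)*(h^2 - 3*h - 4) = (h + 1)^2*(h - 4)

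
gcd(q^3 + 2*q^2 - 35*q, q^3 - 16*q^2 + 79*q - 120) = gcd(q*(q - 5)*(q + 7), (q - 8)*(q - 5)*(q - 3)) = q - 5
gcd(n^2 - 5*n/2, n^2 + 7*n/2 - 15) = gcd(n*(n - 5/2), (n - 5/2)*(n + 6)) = n - 5/2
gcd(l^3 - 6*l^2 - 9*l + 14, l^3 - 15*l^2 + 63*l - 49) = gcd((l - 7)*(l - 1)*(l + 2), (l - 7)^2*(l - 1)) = l^2 - 8*l + 7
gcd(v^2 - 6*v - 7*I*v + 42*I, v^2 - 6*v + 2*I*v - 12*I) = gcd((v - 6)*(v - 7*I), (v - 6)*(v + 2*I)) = v - 6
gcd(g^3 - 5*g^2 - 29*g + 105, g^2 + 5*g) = g + 5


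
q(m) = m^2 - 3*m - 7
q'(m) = 2*m - 3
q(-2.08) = 3.57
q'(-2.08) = -7.16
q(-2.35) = 5.57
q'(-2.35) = -7.70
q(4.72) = 1.12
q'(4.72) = 6.44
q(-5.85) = 44.77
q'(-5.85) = -14.70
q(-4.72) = 29.44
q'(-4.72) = -12.44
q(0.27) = -7.74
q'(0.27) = -2.46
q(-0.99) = -3.05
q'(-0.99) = -4.98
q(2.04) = -8.96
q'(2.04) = 1.08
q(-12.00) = 173.00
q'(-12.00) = -27.00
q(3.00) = -7.00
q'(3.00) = 3.00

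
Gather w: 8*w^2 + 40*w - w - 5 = 8*w^2 + 39*w - 5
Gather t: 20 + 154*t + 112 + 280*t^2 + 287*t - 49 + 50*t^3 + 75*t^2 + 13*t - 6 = 50*t^3 + 355*t^2 + 454*t + 77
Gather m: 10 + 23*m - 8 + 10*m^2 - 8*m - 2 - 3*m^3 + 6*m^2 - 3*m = -3*m^3 + 16*m^2 + 12*m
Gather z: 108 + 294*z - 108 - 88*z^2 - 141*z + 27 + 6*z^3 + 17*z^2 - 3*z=6*z^3 - 71*z^2 + 150*z + 27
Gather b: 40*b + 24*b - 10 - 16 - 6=64*b - 32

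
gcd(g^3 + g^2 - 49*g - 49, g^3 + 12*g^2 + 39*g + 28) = g^2 + 8*g + 7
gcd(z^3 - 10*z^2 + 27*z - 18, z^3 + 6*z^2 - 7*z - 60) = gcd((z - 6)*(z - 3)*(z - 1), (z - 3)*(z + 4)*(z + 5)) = z - 3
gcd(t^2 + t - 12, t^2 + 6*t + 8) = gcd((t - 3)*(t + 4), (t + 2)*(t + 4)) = t + 4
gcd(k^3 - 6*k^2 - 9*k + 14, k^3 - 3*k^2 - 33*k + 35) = k^2 - 8*k + 7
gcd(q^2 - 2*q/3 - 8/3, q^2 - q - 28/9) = q + 4/3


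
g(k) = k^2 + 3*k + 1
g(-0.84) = -0.81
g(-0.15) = 0.57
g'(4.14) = 11.28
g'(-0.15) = 2.70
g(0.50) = 2.75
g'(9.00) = 21.00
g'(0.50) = 4.00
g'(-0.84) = 1.32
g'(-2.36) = -1.72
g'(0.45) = 3.90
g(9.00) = 109.00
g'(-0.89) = 1.22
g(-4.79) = 9.57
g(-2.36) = -0.51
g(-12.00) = 109.00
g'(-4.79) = -6.58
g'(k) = 2*k + 3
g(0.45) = 2.55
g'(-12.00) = -21.00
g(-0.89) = -0.88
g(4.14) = 30.56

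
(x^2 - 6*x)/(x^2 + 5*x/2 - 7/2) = 2*x*(x - 6)/(2*x^2 + 5*x - 7)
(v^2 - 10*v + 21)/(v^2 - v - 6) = (v - 7)/(v + 2)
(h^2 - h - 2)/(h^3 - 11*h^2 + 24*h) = (h^2 - h - 2)/(h*(h^2 - 11*h + 24))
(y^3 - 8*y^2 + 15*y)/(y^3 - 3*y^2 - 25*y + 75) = y/(y + 5)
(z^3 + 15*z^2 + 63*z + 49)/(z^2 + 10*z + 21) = (z^2 + 8*z + 7)/(z + 3)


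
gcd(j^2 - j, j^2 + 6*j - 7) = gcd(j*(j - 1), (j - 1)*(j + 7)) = j - 1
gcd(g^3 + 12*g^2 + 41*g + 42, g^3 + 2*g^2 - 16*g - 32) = g + 2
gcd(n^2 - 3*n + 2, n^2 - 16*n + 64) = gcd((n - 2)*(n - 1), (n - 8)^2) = 1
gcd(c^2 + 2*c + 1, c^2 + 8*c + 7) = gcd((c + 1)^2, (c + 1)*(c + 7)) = c + 1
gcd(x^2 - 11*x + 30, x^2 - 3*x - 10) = x - 5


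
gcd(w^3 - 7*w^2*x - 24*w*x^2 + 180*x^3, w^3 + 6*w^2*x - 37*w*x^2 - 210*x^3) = -w^2 + w*x + 30*x^2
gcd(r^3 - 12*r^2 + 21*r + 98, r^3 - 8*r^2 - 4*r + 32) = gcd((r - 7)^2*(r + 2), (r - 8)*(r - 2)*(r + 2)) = r + 2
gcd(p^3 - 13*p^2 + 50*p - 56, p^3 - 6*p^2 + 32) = p - 4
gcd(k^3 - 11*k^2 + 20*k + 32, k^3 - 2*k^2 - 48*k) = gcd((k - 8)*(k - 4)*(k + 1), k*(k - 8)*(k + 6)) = k - 8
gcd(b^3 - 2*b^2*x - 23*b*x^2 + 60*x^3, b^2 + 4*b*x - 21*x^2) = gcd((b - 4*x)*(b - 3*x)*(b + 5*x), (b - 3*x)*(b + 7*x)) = -b + 3*x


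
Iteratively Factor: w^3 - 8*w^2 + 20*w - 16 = (w - 2)*(w^2 - 6*w + 8) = (w - 4)*(w - 2)*(w - 2)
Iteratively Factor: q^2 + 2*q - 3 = (q + 3)*(q - 1)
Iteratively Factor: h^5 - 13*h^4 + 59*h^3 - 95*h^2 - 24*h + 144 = (h - 3)*(h^4 - 10*h^3 + 29*h^2 - 8*h - 48) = (h - 3)*(h + 1)*(h^3 - 11*h^2 + 40*h - 48) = (h - 3)^2*(h + 1)*(h^2 - 8*h + 16) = (h - 4)*(h - 3)^2*(h + 1)*(h - 4)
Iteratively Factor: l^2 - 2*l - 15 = (l - 5)*(l + 3)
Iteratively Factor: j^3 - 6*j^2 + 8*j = (j - 4)*(j^2 - 2*j) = j*(j - 4)*(j - 2)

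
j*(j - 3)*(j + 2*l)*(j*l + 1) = j^4*l + 2*j^3*l^2 - 3*j^3*l + j^3 - 6*j^2*l^2 + 2*j^2*l - 3*j^2 - 6*j*l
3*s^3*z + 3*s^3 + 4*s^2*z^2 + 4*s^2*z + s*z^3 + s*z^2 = (s + z)*(3*s + z)*(s*z + s)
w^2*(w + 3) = w^3 + 3*w^2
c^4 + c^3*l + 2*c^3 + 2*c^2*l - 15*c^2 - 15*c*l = c*(c - 3)*(c + 5)*(c + l)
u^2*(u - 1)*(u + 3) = u^4 + 2*u^3 - 3*u^2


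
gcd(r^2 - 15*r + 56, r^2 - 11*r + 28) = r - 7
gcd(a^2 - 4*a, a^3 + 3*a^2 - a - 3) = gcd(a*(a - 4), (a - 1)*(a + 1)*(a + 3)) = 1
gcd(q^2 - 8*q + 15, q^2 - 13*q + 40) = q - 5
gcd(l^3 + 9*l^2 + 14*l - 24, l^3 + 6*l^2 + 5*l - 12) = l^2 + 3*l - 4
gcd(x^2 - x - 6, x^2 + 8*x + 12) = x + 2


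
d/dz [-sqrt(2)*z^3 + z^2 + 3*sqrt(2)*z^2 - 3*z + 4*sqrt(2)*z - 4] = -3*sqrt(2)*z^2 + 2*z + 6*sqrt(2)*z - 3 + 4*sqrt(2)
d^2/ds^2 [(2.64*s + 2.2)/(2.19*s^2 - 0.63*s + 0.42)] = ((2.64*s + 2.2)*(4.38*s - 0.63)*(8.76*s - 1.26) - (34.6896*s + 6.3096)*(2.19*s^2 - 0.63*s + 0.42))/(2.19*s^2 - 0.63*s + 0.42)^3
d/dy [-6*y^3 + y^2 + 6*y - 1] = -18*y^2 + 2*y + 6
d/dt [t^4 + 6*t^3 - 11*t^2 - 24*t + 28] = 4*t^3 + 18*t^2 - 22*t - 24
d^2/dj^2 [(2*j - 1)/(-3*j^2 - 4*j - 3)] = 2*(-4*(2*j - 1)*(3*j + 2)^2 + (18*j + 5)*(3*j^2 + 4*j + 3))/(3*j^2 + 4*j + 3)^3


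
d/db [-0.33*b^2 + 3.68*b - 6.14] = 3.68 - 0.66*b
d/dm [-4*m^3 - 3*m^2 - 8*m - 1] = -12*m^2 - 6*m - 8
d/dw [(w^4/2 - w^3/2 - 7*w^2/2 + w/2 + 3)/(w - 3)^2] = (2*w^3 - 7*w^2 - 12*w + 5)/(2*(w^2 - 6*w + 9))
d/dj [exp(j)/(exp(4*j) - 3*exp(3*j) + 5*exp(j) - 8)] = (-(4*exp(3*j) - 9*exp(2*j) + 5)*exp(j) + exp(4*j) - 3*exp(3*j) + 5*exp(j) - 8)*exp(j)/(exp(4*j) - 3*exp(3*j) + 5*exp(j) - 8)^2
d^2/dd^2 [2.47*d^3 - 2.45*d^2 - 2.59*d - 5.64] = 14.82*d - 4.9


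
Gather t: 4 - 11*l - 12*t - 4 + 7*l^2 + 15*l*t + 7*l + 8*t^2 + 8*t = 7*l^2 - 4*l + 8*t^2 + t*(15*l - 4)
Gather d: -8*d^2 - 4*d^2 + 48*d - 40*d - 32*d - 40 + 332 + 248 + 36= -12*d^2 - 24*d + 576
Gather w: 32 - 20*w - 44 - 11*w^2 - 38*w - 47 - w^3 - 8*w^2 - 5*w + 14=-w^3 - 19*w^2 - 63*w - 45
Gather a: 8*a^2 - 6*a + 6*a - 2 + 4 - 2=8*a^2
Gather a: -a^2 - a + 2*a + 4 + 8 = -a^2 + a + 12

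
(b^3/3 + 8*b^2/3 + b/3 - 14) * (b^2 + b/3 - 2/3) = b^5/3 + 25*b^4/9 + b^3 - 47*b^2/3 - 44*b/9 + 28/3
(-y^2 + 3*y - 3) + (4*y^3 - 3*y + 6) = 4*y^3 - y^2 + 3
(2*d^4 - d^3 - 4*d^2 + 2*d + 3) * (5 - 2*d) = -4*d^5 + 12*d^4 + 3*d^3 - 24*d^2 + 4*d + 15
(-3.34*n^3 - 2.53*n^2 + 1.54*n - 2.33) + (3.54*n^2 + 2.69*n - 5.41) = -3.34*n^3 + 1.01*n^2 + 4.23*n - 7.74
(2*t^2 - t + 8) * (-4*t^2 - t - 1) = -8*t^4 + 2*t^3 - 33*t^2 - 7*t - 8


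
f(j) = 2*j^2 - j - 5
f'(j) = 4*j - 1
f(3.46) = 15.48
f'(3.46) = 12.84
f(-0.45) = -4.14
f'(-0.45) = -2.80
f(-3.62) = 24.83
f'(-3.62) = -15.48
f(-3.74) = 26.72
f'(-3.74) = -15.96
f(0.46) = -5.04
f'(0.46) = 0.84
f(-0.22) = -4.68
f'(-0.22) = -1.88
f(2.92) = 9.13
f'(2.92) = 10.68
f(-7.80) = 124.48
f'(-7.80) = -32.20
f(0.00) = -5.00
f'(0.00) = -1.00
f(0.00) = -5.00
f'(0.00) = -1.00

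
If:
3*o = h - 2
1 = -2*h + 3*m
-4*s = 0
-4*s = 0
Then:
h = 3*o + 2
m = 2*o + 5/3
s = 0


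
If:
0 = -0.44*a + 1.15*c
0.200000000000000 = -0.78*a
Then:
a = -0.26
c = -0.10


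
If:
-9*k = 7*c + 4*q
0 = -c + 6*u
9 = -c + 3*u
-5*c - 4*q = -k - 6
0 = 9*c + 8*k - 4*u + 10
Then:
No Solution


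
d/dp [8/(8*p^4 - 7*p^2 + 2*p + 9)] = 16*(-16*p^3 + 7*p - 1)/(8*p^4 - 7*p^2 + 2*p + 9)^2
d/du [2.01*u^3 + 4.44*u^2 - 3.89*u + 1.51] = 6.03*u^2 + 8.88*u - 3.89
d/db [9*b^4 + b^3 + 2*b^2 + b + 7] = 36*b^3 + 3*b^2 + 4*b + 1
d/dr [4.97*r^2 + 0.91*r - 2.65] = 9.94*r + 0.91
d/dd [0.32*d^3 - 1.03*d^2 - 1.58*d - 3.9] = 0.96*d^2 - 2.06*d - 1.58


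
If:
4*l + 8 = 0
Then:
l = -2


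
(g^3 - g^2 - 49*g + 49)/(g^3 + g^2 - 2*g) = (g^2 - 49)/(g*(g + 2))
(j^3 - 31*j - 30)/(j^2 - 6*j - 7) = (j^2 - j - 30)/(j - 7)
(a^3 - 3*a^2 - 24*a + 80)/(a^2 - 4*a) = a + 1 - 20/a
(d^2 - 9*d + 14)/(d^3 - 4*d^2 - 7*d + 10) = (d^2 - 9*d + 14)/(d^3 - 4*d^2 - 7*d + 10)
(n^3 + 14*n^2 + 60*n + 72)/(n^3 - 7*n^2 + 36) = (n^2 + 12*n + 36)/(n^2 - 9*n + 18)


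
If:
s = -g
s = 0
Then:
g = 0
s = 0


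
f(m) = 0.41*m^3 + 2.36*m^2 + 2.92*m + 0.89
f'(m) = 1.23*m^2 + 4.72*m + 2.92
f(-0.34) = 0.15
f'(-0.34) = 1.46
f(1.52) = 12.22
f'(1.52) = 12.94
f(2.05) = 20.33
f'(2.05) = 17.77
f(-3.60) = 1.83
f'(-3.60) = 1.87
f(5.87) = 182.28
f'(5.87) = 73.01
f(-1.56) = 0.52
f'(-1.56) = -1.45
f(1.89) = 17.61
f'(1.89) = 16.23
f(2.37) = 26.52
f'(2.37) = 21.02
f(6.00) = 191.93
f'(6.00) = 75.52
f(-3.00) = 2.30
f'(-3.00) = -0.17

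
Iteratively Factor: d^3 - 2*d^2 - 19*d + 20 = (d - 5)*(d^2 + 3*d - 4) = (d - 5)*(d - 1)*(d + 4)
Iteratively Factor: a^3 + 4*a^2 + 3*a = (a + 3)*(a^2 + a) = a*(a + 3)*(a + 1)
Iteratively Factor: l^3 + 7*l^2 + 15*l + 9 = (l + 3)*(l^2 + 4*l + 3) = (l + 1)*(l + 3)*(l + 3)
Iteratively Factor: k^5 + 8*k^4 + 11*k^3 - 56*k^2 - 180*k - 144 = (k + 2)*(k^4 + 6*k^3 - k^2 - 54*k - 72) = (k + 2)*(k + 4)*(k^3 + 2*k^2 - 9*k - 18) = (k + 2)*(k + 3)*(k + 4)*(k^2 - k - 6) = (k + 2)^2*(k + 3)*(k + 4)*(k - 3)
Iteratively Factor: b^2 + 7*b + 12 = (b + 3)*(b + 4)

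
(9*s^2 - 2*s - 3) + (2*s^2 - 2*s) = 11*s^2 - 4*s - 3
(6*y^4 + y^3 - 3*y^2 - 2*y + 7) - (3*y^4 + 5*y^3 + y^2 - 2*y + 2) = 3*y^4 - 4*y^3 - 4*y^2 + 5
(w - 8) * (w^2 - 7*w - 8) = w^3 - 15*w^2 + 48*w + 64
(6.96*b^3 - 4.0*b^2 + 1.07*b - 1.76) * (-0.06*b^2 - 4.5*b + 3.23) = -0.4176*b^5 - 31.08*b^4 + 40.4166*b^3 - 17.6294*b^2 + 11.3761*b - 5.6848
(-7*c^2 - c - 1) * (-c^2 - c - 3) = 7*c^4 + 8*c^3 + 23*c^2 + 4*c + 3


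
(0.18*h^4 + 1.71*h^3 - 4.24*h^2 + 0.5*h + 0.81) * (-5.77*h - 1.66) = -1.0386*h^5 - 10.1655*h^4 + 21.6262*h^3 + 4.1534*h^2 - 5.5037*h - 1.3446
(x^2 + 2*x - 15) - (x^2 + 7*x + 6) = -5*x - 21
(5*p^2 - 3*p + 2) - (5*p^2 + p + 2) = -4*p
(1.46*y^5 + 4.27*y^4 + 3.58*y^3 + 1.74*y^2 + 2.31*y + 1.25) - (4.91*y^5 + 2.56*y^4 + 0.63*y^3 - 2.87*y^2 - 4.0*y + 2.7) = -3.45*y^5 + 1.71*y^4 + 2.95*y^3 + 4.61*y^2 + 6.31*y - 1.45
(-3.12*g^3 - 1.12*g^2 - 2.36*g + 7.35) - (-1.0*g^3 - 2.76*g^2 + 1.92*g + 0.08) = -2.12*g^3 + 1.64*g^2 - 4.28*g + 7.27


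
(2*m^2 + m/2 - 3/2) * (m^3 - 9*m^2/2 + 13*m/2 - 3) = 2*m^5 - 17*m^4/2 + 37*m^3/4 + 4*m^2 - 45*m/4 + 9/2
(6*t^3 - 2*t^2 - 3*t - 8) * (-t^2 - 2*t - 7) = -6*t^5 - 10*t^4 - 35*t^3 + 28*t^2 + 37*t + 56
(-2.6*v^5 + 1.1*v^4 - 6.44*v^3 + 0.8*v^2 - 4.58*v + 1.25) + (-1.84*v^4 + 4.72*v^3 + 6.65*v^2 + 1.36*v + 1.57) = -2.6*v^5 - 0.74*v^4 - 1.72*v^3 + 7.45*v^2 - 3.22*v + 2.82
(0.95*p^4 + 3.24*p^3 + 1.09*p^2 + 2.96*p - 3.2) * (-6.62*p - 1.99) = -6.289*p^5 - 23.3393*p^4 - 13.6634*p^3 - 21.7643*p^2 + 15.2936*p + 6.368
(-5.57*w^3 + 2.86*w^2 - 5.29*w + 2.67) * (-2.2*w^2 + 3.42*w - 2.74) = 12.254*w^5 - 25.3414*w^4 + 36.681*w^3 - 31.8022*w^2 + 23.626*w - 7.3158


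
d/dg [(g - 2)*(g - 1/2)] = 2*g - 5/2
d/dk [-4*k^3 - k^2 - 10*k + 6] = -12*k^2 - 2*k - 10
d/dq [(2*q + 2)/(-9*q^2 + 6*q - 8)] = 2*(9*q^2 + 18*q - 14)/(81*q^4 - 108*q^3 + 180*q^2 - 96*q + 64)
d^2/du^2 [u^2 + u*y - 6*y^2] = 2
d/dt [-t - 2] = -1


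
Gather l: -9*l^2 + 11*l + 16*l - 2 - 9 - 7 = -9*l^2 + 27*l - 18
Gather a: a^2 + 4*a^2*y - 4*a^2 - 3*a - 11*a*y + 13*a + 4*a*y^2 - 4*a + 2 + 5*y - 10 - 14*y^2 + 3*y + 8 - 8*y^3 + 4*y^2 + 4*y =a^2*(4*y - 3) + a*(4*y^2 - 11*y + 6) - 8*y^3 - 10*y^2 + 12*y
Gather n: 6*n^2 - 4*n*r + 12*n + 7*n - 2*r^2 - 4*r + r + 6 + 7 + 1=6*n^2 + n*(19 - 4*r) - 2*r^2 - 3*r + 14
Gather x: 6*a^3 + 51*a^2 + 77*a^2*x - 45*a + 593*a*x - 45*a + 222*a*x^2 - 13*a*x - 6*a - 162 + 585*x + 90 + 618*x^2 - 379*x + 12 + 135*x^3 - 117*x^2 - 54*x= 6*a^3 + 51*a^2 - 96*a + 135*x^3 + x^2*(222*a + 501) + x*(77*a^2 + 580*a + 152) - 60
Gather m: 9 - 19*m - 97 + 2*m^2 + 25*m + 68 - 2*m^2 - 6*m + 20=0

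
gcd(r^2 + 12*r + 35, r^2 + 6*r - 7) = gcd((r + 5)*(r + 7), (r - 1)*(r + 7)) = r + 7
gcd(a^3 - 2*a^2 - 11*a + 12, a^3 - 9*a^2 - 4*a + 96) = a^2 - a - 12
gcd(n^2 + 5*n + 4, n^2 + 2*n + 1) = n + 1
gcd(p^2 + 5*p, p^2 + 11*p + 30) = p + 5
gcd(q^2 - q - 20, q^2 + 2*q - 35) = q - 5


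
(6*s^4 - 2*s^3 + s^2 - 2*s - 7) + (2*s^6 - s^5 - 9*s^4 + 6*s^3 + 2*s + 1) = 2*s^6 - s^5 - 3*s^4 + 4*s^3 + s^2 - 6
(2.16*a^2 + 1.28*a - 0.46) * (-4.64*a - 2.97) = -10.0224*a^3 - 12.3544*a^2 - 1.6672*a + 1.3662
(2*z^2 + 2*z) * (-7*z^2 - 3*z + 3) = -14*z^4 - 20*z^3 + 6*z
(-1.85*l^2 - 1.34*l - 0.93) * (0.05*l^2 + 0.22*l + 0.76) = -0.0925*l^4 - 0.474*l^3 - 1.7473*l^2 - 1.223*l - 0.7068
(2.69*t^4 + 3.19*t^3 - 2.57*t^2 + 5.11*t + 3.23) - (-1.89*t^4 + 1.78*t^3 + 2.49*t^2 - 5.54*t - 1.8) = 4.58*t^4 + 1.41*t^3 - 5.06*t^2 + 10.65*t + 5.03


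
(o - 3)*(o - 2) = o^2 - 5*o + 6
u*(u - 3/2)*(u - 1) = u^3 - 5*u^2/2 + 3*u/2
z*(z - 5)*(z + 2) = z^3 - 3*z^2 - 10*z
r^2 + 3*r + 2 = (r + 1)*(r + 2)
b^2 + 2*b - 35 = (b - 5)*(b + 7)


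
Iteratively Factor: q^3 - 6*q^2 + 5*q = (q)*(q^2 - 6*q + 5) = q*(q - 5)*(q - 1)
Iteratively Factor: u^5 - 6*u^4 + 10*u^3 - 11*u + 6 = (u - 1)*(u^4 - 5*u^3 + 5*u^2 + 5*u - 6) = (u - 1)*(u + 1)*(u^3 - 6*u^2 + 11*u - 6) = (u - 2)*(u - 1)*(u + 1)*(u^2 - 4*u + 3) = (u - 3)*(u - 2)*(u - 1)*(u + 1)*(u - 1)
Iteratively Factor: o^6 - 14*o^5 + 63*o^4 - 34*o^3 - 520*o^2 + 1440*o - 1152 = (o + 3)*(o^5 - 17*o^4 + 114*o^3 - 376*o^2 + 608*o - 384) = (o - 4)*(o + 3)*(o^4 - 13*o^3 + 62*o^2 - 128*o + 96) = (o - 4)^2*(o + 3)*(o^3 - 9*o^2 + 26*o - 24) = (o - 4)^3*(o + 3)*(o^2 - 5*o + 6) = (o - 4)^3*(o - 2)*(o + 3)*(o - 3)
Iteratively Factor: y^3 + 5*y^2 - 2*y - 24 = (y - 2)*(y^2 + 7*y + 12) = (y - 2)*(y + 3)*(y + 4)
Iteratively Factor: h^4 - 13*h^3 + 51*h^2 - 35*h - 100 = (h - 5)*(h^3 - 8*h^2 + 11*h + 20) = (h - 5)*(h - 4)*(h^2 - 4*h - 5) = (h - 5)*(h - 4)*(h + 1)*(h - 5)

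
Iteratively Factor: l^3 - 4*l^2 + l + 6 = (l - 3)*(l^2 - l - 2) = (l - 3)*(l - 2)*(l + 1)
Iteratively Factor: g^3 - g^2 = (g - 1)*(g^2) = g*(g - 1)*(g)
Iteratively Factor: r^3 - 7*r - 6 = (r + 2)*(r^2 - 2*r - 3) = (r - 3)*(r + 2)*(r + 1)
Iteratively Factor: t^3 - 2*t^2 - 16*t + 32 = (t - 2)*(t^2 - 16) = (t - 4)*(t - 2)*(t + 4)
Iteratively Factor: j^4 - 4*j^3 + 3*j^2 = (j)*(j^3 - 4*j^2 + 3*j) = j^2*(j^2 - 4*j + 3) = j^2*(j - 3)*(j - 1)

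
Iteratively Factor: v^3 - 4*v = (v - 2)*(v^2 + 2*v) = (v - 2)*(v + 2)*(v)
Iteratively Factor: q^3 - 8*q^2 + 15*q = (q - 3)*(q^2 - 5*q) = (q - 5)*(q - 3)*(q)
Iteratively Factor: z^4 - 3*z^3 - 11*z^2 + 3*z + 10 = (z + 2)*(z^3 - 5*z^2 - z + 5) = (z - 5)*(z + 2)*(z^2 - 1) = (z - 5)*(z - 1)*(z + 2)*(z + 1)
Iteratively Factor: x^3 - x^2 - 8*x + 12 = (x - 2)*(x^2 + x - 6) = (x - 2)*(x + 3)*(x - 2)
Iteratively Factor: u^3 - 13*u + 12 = (u - 3)*(u^2 + 3*u - 4) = (u - 3)*(u - 1)*(u + 4)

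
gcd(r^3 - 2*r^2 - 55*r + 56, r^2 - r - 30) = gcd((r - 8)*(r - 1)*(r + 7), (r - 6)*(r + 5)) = 1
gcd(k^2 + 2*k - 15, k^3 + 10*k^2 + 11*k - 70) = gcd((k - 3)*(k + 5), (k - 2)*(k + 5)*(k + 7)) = k + 5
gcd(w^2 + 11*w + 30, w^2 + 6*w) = w + 6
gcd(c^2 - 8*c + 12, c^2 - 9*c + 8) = 1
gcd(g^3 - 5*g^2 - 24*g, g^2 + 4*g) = g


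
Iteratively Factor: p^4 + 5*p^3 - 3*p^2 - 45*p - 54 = (p - 3)*(p^3 + 8*p^2 + 21*p + 18) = (p - 3)*(p + 3)*(p^2 + 5*p + 6) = (p - 3)*(p + 3)^2*(p + 2)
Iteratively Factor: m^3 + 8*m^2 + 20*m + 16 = (m + 2)*(m^2 + 6*m + 8) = (m + 2)^2*(m + 4)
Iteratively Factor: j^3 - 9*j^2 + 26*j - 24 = (j - 4)*(j^2 - 5*j + 6) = (j - 4)*(j - 3)*(j - 2)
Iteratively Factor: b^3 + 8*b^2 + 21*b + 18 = (b + 2)*(b^2 + 6*b + 9) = (b + 2)*(b + 3)*(b + 3)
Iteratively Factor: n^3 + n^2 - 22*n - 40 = (n - 5)*(n^2 + 6*n + 8) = (n - 5)*(n + 2)*(n + 4)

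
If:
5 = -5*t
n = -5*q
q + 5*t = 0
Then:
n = -25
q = 5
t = -1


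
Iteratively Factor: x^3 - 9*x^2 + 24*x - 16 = (x - 4)*(x^2 - 5*x + 4) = (x - 4)^2*(x - 1)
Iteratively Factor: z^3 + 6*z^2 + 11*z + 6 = (z + 1)*(z^2 + 5*z + 6) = (z + 1)*(z + 2)*(z + 3)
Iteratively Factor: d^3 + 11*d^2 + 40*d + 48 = (d + 3)*(d^2 + 8*d + 16) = (d + 3)*(d + 4)*(d + 4)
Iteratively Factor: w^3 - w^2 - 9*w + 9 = (w - 1)*(w^2 - 9) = (w - 1)*(w + 3)*(w - 3)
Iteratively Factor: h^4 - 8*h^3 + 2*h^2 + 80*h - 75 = (h - 1)*(h^3 - 7*h^2 - 5*h + 75) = (h - 5)*(h - 1)*(h^2 - 2*h - 15) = (h - 5)*(h - 1)*(h + 3)*(h - 5)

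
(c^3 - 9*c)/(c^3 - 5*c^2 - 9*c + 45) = c/(c - 5)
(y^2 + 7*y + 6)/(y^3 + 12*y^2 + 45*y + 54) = (y + 1)/(y^2 + 6*y + 9)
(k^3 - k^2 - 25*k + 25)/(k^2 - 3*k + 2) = (k^2 - 25)/(k - 2)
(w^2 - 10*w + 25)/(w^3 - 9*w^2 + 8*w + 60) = (w - 5)/(w^2 - 4*w - 12)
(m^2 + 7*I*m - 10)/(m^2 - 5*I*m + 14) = (m + 5*I)/(m - 7*I)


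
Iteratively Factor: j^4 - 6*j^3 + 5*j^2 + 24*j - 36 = (j - 3)*(j^3 - 3*j^2 - 4*j + 12) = (j - 3)^2*(j^2 - 4) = (j - 3)^2*(j - 2)*(j + 2)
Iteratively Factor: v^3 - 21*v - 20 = (v + 1)*(v^2 - v - 20) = (v + 1)*(v + 4)*(v - 5)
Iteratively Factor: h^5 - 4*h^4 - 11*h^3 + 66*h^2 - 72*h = (h - 3)*(h^4 - h^3 - 14*h^2 + 24*h) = (h - 3)^2*(h^3 + 2*h^2 - 8*h) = (h - 3)^2*(h + 4)*(h^2 - 2*h) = h*(h - 3)^2*(h + 4)*(h - 2)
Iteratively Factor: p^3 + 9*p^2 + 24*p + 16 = (p + 4)*(p^2 + 5*p + 4) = (p + 1)*(p + 4)*(p + 4)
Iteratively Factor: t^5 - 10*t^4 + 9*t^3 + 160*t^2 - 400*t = (t - 4)*(t^4 - 6*t^3 - 15*t^2 + 100*t) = (t - 4)*(t + 4)*(t^3 - 10*t^2 + 25*t) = (t - 5)*(t - 4)*(t + 4)*(t^2 - 5*t) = (t - 5)^2*(t - 4)*(t + 4)*(t)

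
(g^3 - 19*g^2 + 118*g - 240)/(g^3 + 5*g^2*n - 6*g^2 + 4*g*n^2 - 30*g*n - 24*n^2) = (g^2 - 13*g + 40)/(g^2 + 5*g*n + 4*n^2)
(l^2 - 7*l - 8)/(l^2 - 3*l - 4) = (l - 8)/(l - 4)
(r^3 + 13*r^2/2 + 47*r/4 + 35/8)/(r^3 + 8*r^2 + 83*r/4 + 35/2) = (r + 1/2)/(r + 2)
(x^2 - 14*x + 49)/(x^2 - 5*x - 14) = (x - 7)/(x + 2)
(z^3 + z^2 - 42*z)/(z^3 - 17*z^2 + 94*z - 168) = z*(z + 7)/(z^2 - 11*z + 28)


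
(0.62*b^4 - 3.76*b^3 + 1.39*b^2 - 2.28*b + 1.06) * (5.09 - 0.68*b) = -0.4216*b^5 + 5.7126*b^4 - 20.0836*b^3 + 8.6255*b^2 - 12.326*b + 5.3954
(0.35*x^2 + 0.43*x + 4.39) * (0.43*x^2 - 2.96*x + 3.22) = 0.1505*x^4 - 0.8511*x^3 + 1.7419*x^2 - 11.6098*x + 14.1358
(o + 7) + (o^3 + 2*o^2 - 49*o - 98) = o^3 + 2*o^2 - 48*o - 91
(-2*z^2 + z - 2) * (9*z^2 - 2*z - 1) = -18*z^4 + 13*z^3 - 18*z^2 + 3*z + 2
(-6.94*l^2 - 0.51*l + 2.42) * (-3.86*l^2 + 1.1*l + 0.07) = 26.7884*l^4 - 5.6654*l^3 - 10.388*l^2 + 2.6263*l + 0.1694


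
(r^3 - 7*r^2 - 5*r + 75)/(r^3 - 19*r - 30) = (r - 5)/(r + 2)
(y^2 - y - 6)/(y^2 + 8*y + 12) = (y - 3)/(y + 6)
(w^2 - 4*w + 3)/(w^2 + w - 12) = (w - 1)/(w + 4)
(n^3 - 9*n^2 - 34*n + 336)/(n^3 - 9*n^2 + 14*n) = (n^2 - 2*n - 48)/(n*(n - 2))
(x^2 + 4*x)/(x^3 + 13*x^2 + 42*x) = (x + 4)/(x^2 + 13*x + 42)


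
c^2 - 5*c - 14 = (c - 7)*(c + 2)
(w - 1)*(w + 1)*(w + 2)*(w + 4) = w^4 + 6*w^3 + 7*w^2 - 6*w - 8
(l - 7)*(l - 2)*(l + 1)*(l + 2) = l^4 - 6*l^3 - 11*l^2 + 24*l + 28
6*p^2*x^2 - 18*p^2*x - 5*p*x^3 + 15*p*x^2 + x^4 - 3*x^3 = x*(-3*p + x)*(-2*p + x)*(x - 3)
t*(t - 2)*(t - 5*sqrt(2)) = t^3 - 5*sqrt(2)*t^2 - 2*t^2 + 10*sqrt(2)*t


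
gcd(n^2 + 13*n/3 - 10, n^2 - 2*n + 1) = 1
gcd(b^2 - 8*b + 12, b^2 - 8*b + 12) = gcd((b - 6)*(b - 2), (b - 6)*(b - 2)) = b^2 - 8*b + 12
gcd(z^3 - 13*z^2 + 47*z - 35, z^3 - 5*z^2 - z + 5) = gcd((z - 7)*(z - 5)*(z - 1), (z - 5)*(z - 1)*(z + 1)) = z^2 - 6*z + 5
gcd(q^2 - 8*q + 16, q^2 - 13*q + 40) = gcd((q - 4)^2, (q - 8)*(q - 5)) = 1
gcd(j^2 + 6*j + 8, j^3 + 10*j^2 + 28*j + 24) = j + 2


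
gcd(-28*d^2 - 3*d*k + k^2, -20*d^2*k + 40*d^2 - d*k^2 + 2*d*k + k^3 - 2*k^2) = 4*d + k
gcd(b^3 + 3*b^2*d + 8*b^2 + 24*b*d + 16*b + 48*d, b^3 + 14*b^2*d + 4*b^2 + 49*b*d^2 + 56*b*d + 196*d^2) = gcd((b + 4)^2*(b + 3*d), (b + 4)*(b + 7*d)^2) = b + 4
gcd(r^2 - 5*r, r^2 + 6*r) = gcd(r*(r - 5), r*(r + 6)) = r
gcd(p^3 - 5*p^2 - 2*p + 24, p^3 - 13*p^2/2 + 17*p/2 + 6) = p^2 - 7*p + 12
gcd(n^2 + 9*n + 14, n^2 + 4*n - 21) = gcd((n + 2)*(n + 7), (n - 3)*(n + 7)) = n + 7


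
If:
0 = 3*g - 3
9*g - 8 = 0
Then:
No Solution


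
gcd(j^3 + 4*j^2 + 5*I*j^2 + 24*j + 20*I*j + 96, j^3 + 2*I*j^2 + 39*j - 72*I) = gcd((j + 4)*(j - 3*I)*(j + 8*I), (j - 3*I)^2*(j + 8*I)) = j^2 + 5*I*j + 24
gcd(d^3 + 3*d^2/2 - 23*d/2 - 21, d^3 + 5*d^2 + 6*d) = d^2 + 5*d + 6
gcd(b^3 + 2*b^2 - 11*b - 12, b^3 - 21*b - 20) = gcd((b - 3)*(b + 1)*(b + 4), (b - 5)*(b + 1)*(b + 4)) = b^2 + 5*b + 4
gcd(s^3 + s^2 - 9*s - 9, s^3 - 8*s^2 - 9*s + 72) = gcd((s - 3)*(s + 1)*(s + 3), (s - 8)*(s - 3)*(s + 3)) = s^2 - 9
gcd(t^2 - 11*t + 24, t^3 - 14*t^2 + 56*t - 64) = t - 8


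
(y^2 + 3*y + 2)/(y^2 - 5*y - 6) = (y + 2)/(y - 6)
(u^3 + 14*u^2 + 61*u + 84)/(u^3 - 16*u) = (u^2 + 10*u + 21)/(u*(u - 4))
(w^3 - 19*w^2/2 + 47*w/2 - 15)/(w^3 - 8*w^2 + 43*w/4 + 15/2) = 2*(w - 1)/(2*w + 1)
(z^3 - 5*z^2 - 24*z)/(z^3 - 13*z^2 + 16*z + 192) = z/(z - 8)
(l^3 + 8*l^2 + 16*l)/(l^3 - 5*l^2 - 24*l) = (l^2 + 8*l + 16)/(l^2 - 5*l - 24)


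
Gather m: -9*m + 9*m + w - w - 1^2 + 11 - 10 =0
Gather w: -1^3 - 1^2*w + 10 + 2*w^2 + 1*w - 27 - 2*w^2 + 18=0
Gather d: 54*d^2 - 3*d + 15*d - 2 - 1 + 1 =54*d^2 + 12*d - 2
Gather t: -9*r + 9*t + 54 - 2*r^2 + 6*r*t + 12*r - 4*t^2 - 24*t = -2*r^2 + 3*r - 4*t^2 + t*(6*r - 15) + 54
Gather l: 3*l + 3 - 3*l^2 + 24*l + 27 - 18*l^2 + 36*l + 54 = -21*l^2 + 63*l + 84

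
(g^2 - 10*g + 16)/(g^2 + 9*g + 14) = (g^2 - 10*g + 16)/(g^2 + 9*g + 14)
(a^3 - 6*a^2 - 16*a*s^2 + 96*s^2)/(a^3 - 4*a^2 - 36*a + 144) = (a^2 - 16*s^2)/(a^2 + 2*a - 24)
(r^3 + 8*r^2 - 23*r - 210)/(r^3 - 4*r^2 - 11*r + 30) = (r^2 + 13*r + 42)/(r^2 + r - 6)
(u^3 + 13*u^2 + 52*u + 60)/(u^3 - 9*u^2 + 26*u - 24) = (u^3 + 13*u^2 + 52*u + 60)/(u^3 - 9*u^2 + 26*u - 24)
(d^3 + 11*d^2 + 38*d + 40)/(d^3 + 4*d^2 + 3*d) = (d^3 + 11*d^2 + 38*d + 40)/(d*(d^2 + 4*d + 3))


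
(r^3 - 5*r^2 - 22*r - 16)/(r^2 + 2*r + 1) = (r^2 - 6*r - 16)/(r + 1)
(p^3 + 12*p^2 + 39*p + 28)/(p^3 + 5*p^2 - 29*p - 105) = (p^2 + 5*p + 4)/(p^2 - 2*p - 15)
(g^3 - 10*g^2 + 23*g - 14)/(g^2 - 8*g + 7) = g - 2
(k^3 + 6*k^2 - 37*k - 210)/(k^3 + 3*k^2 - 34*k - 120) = (k + 7)/(k + 4)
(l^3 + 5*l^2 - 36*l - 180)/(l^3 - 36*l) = (l + 5)/l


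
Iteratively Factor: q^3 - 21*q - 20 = (q + 1)*(q^2 - q - 20) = (q - 5)*(q + 1)*(q + 4)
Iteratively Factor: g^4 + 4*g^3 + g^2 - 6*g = (g + 2)*(g^3 + 2*g^2 - 3*g) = g*(g + 2)*(g^2 + 2*g - 3) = g*(g + 2)*(g + 3)*(g - 1)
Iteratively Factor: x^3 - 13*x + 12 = (x - 3)*(x^2 + 3*x - 4) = (x - 3)*(x + 4)*(x - 1)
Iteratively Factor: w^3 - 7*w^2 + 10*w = (w)*(w^2 - 7*w + 10) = w*(w - 5)*(w - 2)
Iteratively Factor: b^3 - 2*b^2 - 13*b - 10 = (b - 5)*(b^2 + 3*b + 2) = (b - 5)*(b + 1)*(b + 2)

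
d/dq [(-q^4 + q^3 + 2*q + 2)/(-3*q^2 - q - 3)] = (6*q^5 + 10*q^3 - 3*q^2 + 12*q - 4)/(9*q^4 + 6*q^3 + 19*q^2 + 6*q + 9)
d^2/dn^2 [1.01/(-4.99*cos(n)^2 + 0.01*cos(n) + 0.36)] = (-100.596404*(1 - cos(n)^2)^2 + 0.151197*cos(n)^3 - 57.555759*cos(n)^2 - 0.298758*cos(n) + 104.225334)/(-4.99*cos(n)^2 + 0.01*cos(n) + 0.36)^3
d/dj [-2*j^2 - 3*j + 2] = -4*j - 3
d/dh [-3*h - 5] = -3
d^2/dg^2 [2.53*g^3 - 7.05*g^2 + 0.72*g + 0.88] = 15.18*g - 14.1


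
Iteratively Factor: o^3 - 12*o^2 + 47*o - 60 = (o - 4)*(o^2 - 8*o + 15) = (o - 4)*(o - 3)*(o - 5)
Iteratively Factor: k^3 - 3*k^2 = (k)*(k^2 - 3*k) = k*(k - 3)*(k)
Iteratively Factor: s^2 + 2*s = (s)*(s + 2)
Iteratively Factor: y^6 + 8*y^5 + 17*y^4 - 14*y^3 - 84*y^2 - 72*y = (y + 2)*(y^5 + 6*y^4 + 5*y^3 - 24*y^2 - 36*y) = (y + 2)*(y + 3)*(y^4 + 3*y^3 - 4*y^2 - 12*y) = y*(y + 2)*(y + 3)*(y^3 + 3*y^2 - 4*y - 12) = y*(y + 2)*(y + 3)^2*(y^2 - 4) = y*(y + 2)^2*(y + 3)^2*(y - 2)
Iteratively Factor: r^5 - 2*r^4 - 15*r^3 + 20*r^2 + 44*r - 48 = (r - 1)*(r^4 - r^3 - 16*r^2 + 4*r + 48) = (r - 1)*(r + 2)*(r^3 - 3*r^2 - 10*r + 24) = (r - 1)*(r + 2)*(r + 3)*(r^2 - 6*r + 8) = (r - 2)*(r - 1)*(r + 2)*(r + 3)*(r - 4)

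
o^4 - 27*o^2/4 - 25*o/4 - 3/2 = (o - 3)*(o + 1/2)^2*(o + 2)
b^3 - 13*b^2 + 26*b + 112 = (b - 8)*(b - 7)*(b + 2)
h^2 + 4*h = h*(h + 4)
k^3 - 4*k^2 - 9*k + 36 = (k - 4)*(k - 3)*(k + 3)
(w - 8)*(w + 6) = w^2 - 2*w - 48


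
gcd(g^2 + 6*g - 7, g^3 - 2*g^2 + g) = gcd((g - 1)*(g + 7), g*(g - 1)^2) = g - 1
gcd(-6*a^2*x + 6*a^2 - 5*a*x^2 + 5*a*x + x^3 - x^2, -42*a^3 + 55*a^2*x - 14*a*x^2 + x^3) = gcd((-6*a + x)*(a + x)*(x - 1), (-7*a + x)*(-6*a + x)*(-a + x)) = -6*a + x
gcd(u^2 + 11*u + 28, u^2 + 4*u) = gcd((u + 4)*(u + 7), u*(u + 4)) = u + 4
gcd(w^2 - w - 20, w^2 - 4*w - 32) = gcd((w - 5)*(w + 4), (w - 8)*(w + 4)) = w + 4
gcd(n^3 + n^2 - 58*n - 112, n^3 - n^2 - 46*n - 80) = n^2 - 6*n - 16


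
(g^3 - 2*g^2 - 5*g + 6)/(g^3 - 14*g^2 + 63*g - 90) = (g^2 + g - 2)/(g^2 - 11*g + 30)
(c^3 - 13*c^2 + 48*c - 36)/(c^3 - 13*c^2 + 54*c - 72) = (c^2 - 7*c + 6)/(c^2 - 7*c + 12)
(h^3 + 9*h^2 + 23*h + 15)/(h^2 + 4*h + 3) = h + 5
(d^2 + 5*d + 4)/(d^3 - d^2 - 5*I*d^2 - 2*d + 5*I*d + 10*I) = (d + 4)/(d^2 - d*(2 + 5*I) + 10*I)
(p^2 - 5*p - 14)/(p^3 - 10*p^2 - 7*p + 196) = (p + 2)/(p^2 - 3*p - 28)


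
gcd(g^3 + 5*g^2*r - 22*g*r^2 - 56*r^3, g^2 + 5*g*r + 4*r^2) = 1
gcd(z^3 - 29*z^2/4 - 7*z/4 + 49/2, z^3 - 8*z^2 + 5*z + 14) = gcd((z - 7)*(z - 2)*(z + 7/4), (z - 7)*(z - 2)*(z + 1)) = z^2 - 9*z + 14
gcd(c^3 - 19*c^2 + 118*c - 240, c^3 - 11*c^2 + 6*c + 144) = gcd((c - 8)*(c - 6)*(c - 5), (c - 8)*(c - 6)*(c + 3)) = c^2 - 14*c + 48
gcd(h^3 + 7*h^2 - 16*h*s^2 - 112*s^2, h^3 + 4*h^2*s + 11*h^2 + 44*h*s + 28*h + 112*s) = h^2 + 4*h*s + 7*h + 28*s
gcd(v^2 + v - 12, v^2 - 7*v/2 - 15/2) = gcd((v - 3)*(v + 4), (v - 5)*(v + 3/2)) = 1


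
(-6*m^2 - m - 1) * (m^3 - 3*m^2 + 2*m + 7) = -6*m^5 + 17*m^4 - 10*m^3 - 41*m^2 - 9*m - 7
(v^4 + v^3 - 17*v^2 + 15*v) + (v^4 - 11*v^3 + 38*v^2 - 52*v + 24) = 2*v^4 - 10*v^3 + 21*v^2 - 37*v + 24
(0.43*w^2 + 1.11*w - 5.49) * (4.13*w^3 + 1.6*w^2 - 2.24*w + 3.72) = 1.7759*w^5 + 5.2723*w^4 - 21.8609*w^3 - 9.6708*w^2 + 16.4268*w - 20.4228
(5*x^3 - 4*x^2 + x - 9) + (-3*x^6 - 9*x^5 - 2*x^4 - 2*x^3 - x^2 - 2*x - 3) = -3*x^6 - 9*x^5 - 2*x^4 + 3*x^3 - 5*x^2 - x - 12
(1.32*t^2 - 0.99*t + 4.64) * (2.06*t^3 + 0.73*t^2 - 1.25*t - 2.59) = 2.7192*t^5 - 1.0758*t^4 + 7.1857*t^3 + 1.2059*t^2 - 3.2359*t - 12.0176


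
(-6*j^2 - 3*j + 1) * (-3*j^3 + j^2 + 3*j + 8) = 18*j^5 + 3*j^4 - 24*j^3 - 56*j^2 - 21*j + 8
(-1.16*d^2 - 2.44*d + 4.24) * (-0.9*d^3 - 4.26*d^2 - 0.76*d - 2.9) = 1.044*d^5 + 7.1376*d^4 + 7.46*d^3 - 12.844*d^2 + 3.8536*d - 12.296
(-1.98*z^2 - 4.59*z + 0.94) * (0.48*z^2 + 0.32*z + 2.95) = -0.9504*z^4 - 2.8368*z^3 - 6.8586*z^2 - 13.2397*z + 2.773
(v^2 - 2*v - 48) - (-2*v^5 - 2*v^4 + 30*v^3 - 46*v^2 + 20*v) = 2*v^5 + 2*v^4 - 30*v^3 + 47*v^2 - 22*v - 48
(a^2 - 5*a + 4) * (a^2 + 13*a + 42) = a^4 + 8*a^3 - 19*a^2 - 158*a + 168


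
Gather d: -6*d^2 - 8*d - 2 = -6*d^2 - 8*d - 2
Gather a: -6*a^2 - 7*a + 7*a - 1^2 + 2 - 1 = -6*a^2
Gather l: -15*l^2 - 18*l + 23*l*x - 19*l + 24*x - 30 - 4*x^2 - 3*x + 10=-15*l^2 + l*(23*x - 37) - 4*x^2 + 21*x - 20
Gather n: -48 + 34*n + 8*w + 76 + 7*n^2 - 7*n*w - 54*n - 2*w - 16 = 7*n^2 + n*(-7*w - 20) + 6*w + 12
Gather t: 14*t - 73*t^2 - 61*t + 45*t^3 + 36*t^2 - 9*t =45*t^3 - 37*t^2 - 56*t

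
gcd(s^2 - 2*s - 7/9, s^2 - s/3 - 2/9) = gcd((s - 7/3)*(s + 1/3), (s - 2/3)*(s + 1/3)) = s + 1/3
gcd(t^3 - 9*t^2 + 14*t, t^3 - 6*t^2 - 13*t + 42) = t^2 - 9*t + 14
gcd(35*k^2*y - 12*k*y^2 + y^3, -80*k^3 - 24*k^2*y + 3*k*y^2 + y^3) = -5*k + y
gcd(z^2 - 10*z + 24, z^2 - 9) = 1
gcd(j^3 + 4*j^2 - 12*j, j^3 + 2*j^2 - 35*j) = j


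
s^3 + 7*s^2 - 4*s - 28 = (s - 2)*(s + 2)*(s + 7)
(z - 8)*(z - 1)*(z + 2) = z^3 - 7*z^2 - 10*z + 16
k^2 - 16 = (k - 4)*(k + 4)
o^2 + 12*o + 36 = (o + 6)^2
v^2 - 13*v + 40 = (v - 8)*(v - 5)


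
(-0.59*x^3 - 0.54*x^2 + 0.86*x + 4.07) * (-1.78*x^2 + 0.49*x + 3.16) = 1.0502*x^5 + 0.6721*x^4 - 3.6598*x^3 - 8.5296*x^2 + 4.7119*x + 12.8612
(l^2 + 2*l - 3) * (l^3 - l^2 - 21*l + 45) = l^5 + l^4 - 26*l^3 + 6*l^2 + 153*l - 135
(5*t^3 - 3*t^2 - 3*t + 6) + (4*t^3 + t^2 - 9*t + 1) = 9*t^3 - 2*t^2 - 12*t + 7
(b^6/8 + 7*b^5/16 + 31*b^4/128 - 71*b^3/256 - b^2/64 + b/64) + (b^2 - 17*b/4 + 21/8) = b^6/8 + 7*b^5/16 + 31*b^4/128 - 71*b^3/256 + 63*b^2/64 - 271*b/64 + 21/8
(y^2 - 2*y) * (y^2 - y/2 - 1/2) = y^4 - 5*y^3/2 + y^2/2 + y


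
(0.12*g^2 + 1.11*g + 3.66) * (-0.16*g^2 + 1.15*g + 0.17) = -0.0192*g^4 - 0.0396*g^3 + 0.7113*g^2 + 4.3977*g + 0.6222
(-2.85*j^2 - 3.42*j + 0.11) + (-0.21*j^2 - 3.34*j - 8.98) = -3.06*j^2 - 6.76*j - 8.87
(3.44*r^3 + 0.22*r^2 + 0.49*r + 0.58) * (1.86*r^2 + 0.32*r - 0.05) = 6.3984*r^5 + 1.51*r^4 + 0.8098*r^3 + 1.2246*r^2 + 0.1611*r - 0.029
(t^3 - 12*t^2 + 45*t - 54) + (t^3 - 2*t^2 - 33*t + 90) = 2*t^3 - 14*t^2 + 12*t + 36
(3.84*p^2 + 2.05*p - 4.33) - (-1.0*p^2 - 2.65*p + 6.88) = 4.84*p^2 + 4.7*p - 11.21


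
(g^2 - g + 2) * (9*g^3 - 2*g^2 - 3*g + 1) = 9*g^5 - 11*g^4 + 17*g^3 - 7*g + 2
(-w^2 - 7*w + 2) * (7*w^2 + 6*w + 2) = -7*w^4 - 55*w^3 - 30*w^2 - 2*w + 4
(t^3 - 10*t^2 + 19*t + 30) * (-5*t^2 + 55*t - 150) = -5*t^5 + 105*t^4 - 795*t^3 + 2395*t^2 - 1200*t - 4500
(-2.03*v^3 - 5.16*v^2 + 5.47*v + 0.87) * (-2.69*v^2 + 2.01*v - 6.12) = 5.4607*v^5 + 9.8001*v^4 - 12.6623*v^3 + 40.2336*v^2 - 31.7277*v - 5.3244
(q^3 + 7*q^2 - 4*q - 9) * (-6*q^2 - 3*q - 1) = -6*q^5 - 45*q^4 + 2*q^3 + 59*q^2 + 31*q + 9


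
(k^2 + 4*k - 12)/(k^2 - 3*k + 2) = (k + 6)/(k - 1)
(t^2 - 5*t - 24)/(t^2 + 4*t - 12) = (t^2 - 5*t - 24)/(t^2 + 4*t - 12)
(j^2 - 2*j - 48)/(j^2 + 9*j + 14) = (j^2 - 2*j - 48)/(j^2 + 9*j + 14)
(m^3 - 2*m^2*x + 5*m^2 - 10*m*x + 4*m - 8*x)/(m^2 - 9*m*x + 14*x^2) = (-m^2 - 5*m - 4)/(-m + 7*x)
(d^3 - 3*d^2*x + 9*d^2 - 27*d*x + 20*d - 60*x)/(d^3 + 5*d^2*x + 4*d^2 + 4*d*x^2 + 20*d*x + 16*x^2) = (d^2 - 3*d*x + 5*d - 15*x)/(d^2 + 5*d*x + 4*x^2)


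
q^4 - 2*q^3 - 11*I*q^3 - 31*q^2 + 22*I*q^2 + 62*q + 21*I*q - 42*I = (q - 2)*(q - 7*I)*(q - 3*I)*(q - I)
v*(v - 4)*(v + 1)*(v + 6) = v^4 + 3*v^3 - 22*v^2 - 24*v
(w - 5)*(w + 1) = w^2 - 4*w - 5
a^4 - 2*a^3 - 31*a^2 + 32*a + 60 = (a - 6)*(a - 2)*(a + 1)*(a + 5)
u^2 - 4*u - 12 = (u - 6)*(u + 2)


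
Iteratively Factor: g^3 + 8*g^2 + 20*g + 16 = (g + 4)*(g^2 + 4*g + 4) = (g + 2)*(g + 4)*(g + 2)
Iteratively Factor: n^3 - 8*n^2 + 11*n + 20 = (n + 1)*(n^2 - 9*n + 20) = (n - 4)*(n + 1)*(n - 5)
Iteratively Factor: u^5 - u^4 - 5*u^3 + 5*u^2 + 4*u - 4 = (u + 2)*(u^4 - 3*u^3 + u^2 + 3*u - 2) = (u - 1)*(u + 2)*(u^3 - 2*u^2 - u + 2) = (u - 2)*(u - 1)*(u + 2)*(u^2 - 1) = (u - 2)*(u - 1)^2*(u + 2)*(u + 1)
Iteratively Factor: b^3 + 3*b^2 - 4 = (b + 2)*(b^2 + b - 2) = (b + 2)^2*(b - 1)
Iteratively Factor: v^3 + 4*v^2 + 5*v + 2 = (v + 2)*(v^2 + 2*v + 1) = (v + 1)*(v + 2)*(v + 1)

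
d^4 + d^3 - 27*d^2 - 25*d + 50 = (d - 5)*(d - 1)*(d + 2)*(d + 5)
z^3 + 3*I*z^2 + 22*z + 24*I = (z - 4*I)*(z + I)*(z + 6*I)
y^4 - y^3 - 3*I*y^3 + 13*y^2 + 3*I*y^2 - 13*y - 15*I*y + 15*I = (y - 1)*(y - 5*I)*(y - I)*(y + 3*I)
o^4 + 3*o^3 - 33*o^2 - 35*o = o*(o - 5)*(o + 1)*(o + 7)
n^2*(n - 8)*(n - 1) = n^4 - 9*n^3 + 8*n^2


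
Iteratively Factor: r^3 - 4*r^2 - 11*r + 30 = (r - 2)*(r^2 - 2*r - 15) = (r - 5)*(r - 2)*(r + 3)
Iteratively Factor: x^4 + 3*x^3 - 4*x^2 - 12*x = (x - 2)*(x^3 + 5*x^2 + 6*x) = (x - 2)*(x + 3)*(x^2 + 2*x) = (x - 2)*(x + 2)*(x + 3)*(x)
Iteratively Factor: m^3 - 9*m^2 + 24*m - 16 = (m - 1)*(m^2 - 8*m + 16) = (m - 4)*(m - 1)*(m - 4)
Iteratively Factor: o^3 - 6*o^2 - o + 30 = (o - 3)*(o^2 - 3*o - 10) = (o - 5)*(o - 3)*(o + 2)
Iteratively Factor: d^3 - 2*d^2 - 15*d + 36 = (d - 3)*(d^2 + d - 12) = (d - 3)*(d + 4)*(d - 3)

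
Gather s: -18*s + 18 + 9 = 27 - 18*s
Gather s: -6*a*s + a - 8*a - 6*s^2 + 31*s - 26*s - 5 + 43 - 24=-7*a - 6*s^2 + s*(5 - 6*a) + 14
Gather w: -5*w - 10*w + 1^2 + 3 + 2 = 6 - 15*w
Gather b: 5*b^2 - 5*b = 5*b^2 - 5*b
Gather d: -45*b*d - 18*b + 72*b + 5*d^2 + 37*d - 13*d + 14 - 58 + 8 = 54*b + 5*d^2 + d*(24 - 45*b) - 36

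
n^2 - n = n*(n - 1)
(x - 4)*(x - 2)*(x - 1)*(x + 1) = x^4 - 6*x^3 + 7*x^2 + 6*x - 8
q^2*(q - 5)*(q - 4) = q^4 - 9*q^3 + 20*q^2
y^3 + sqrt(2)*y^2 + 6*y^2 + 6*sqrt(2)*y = y*(y + 6)*(y + sqrt(2))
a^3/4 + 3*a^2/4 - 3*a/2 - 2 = (a/4 + 1)*(a - 2)*(a + 1)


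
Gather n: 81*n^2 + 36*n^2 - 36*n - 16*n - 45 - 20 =117*n^2 - 52*n - 65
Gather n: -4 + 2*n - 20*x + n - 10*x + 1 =3*n - 30*x - 3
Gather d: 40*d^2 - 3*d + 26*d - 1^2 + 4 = 40*d^2 + 23*d + 3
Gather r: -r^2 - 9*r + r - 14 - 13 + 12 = -r^2 - 8*r - 15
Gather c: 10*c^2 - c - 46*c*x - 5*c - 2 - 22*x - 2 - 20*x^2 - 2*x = 10*c^2 + c*(-46*x - 6) - 20*x^2 - 24*x - 4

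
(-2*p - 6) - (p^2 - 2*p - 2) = -p^2 - 4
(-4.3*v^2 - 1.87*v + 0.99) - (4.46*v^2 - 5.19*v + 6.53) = -8.76*v^2 + 3.32*v - 5.54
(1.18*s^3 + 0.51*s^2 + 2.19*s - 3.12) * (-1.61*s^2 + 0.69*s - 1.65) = -1.8998*s^5 - 0.00690000000000013*s^4 - 5.121*s^3 + 5.6928*s^2 - 5.7663*s + 5.148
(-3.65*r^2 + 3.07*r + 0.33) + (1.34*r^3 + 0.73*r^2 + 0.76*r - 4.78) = 1.34*r^3 - 2.92*r^2 + 3.83*r - 4.45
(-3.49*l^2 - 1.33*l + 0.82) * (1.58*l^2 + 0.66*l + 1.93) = -5.5142*l^4 - 4.4048*l^3 - 6.3179*l^2 - 2.0257*l + 1.5826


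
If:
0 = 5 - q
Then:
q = 5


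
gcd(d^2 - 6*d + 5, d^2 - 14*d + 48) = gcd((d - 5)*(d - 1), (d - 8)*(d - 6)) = 1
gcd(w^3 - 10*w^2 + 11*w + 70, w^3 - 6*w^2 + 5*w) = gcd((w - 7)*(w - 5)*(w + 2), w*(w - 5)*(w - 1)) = w - 5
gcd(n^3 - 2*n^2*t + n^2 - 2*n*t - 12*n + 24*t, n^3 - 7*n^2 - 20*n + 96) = n^2 + n - 12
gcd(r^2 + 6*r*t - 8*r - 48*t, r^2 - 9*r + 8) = r - 8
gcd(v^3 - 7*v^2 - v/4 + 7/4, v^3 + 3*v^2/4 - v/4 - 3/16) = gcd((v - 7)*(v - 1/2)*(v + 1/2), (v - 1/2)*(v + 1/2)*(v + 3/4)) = v^2 - 1/4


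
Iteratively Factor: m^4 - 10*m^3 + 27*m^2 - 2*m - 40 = (m + 1)*(m^3 - 11*m^2 + 38*m - 40) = (m - 4)*(m + 1)*(m^2 - 7*m + 10) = (m - 5)*(m - 4)*(m + 1)*(m - 2)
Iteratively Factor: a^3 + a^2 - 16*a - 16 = (a - 4)*(a^2 + 5*a + 4) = (a - 4)*(a + 4)*(a + 1)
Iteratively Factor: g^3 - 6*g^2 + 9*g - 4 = (g - 1)*(g^2 - 5*g + 4) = (g - 1)^2*(g - 4)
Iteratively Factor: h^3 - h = (h)*(h^2 - 1) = h*(h + 1)*(h - 1)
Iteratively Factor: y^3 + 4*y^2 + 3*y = (y + 1)*(y^2 + 3*y) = y*(y + 1)*(y + 3)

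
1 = 1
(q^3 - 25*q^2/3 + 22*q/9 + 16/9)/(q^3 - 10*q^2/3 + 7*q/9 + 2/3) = (q - 8)/(q - 3)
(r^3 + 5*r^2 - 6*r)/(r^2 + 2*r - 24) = r*(r - 1)/(r - 4)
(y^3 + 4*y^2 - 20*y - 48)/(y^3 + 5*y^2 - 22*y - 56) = (y + 6)/(y + 7)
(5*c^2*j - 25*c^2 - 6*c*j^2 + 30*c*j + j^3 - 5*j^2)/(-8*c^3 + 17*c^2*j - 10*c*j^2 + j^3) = (-5*c*j + 25*c + j^2 - 5*j)/(8*c^2 - 9*c*j + j^2)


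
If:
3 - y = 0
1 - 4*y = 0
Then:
No Solution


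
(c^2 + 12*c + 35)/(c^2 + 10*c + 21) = (c + 5)/(c + 3)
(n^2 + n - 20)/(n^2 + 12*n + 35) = (n - 4)/(n + 7)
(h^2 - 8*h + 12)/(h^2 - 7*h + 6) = (h - 2)/(h - 1)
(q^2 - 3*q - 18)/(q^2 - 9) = (q - 6)/(q - 3)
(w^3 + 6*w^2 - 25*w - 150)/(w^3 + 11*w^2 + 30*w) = (w - 5)/w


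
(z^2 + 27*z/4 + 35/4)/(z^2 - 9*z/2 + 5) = (4*z^2 + 27*z + 35)/(2*(2*z^2 - 9*z + 10))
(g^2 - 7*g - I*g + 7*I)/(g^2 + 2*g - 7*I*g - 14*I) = (g^2 - g*(7 + I) + 7*I)/(g^2 + g*(2 - 7*I) - 14*I)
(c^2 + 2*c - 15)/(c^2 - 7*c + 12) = (c + 5)/(c - 4)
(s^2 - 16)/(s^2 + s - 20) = (s + 4)/(s + 5)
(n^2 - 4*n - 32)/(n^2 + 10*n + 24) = (n - 8)/(n + 6)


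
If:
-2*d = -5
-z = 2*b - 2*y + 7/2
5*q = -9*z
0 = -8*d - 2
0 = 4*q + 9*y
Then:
No Solution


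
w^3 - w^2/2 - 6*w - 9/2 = (w - 3)*(w + 1)*(w + 3/2)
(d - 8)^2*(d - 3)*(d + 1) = d^4 - 18*d^3 + 93*d^2 - 80*d - 192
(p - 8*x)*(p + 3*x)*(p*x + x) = p^3*x - 5*p^2*x^2 + p^2*x - 24*p*x^3 - 5*p*x^2 - 24*x^3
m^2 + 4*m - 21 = (m - 3)*(m + 7)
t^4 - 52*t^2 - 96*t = t*(t - 8)*(t + 2)*(t + 6)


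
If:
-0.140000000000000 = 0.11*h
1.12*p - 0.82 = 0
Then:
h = -1.27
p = 0.73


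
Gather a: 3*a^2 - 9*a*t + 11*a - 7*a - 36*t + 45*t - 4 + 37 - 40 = 3*a^2 + a*(4 - 9*t) + 9*t - 7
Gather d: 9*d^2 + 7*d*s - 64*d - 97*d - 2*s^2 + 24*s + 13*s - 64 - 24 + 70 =9*d^2 + d*(7*s - 161) - 2*s^2 + 37*s - 18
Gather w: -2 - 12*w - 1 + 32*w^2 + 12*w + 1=32*w^2 - 2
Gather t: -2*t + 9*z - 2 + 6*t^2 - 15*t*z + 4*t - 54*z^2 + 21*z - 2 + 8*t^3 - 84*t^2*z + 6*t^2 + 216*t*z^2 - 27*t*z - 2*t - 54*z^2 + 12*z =8*t^3 + t^2*(12 - 84*z) + t*(216*z^2 - 42*z) - 108*z^2 + 42*z - 4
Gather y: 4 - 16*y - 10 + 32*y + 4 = 16*y - 2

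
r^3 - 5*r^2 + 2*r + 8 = (r - 4)*(r - 2)*(r + 1)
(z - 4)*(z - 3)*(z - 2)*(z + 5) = z^4 - 4*z^3 - 19*z^2 + 106*z - 120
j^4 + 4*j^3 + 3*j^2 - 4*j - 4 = (j - 1)*(j + 1)*(j + 2)^2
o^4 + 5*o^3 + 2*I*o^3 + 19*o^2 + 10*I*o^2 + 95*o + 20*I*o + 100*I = (o + 5)*(o - 4*I)*(o + I)*(o + 5*I)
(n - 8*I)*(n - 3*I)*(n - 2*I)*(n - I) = n^4 - 14*I*n^3 - 59*n^2 + 94*I*n + 48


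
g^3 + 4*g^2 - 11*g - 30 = (g - 3)*(g + 2)*(g + 5)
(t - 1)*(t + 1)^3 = t^4 + 2*t^3 - 2*t - 1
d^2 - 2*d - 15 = (d - 5)*(d + 3)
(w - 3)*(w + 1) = w^2 - 2*w - 3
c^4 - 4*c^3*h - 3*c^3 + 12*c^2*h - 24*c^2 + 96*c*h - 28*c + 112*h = (c - 7)*(c + 2)^2*(c - 4*h)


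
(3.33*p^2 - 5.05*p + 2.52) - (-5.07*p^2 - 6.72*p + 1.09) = 8.4*p^2 + 1.67*p + 1.43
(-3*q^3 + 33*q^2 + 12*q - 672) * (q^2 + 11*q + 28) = -3*q^5 + 291*q^3 + 384*q^2 - 7056*q - 18816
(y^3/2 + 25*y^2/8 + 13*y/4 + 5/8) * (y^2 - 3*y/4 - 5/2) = y^5/2 + 11*y^4/4 - 11*y^3/32 - 77*y^2/8 - 275*y/32 - 25/16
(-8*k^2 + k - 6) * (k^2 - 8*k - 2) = -8*k^4 + 65*k^3 + 2*k^2 + 46*k + 12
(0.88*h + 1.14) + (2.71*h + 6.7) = 3.59*h + 7.84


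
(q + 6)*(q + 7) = q^2 + 13*q + 42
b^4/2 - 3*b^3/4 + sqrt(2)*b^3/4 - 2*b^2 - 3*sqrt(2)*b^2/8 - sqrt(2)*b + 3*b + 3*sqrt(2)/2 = (b/2 + 1)*(b - 2)*(b - 3/2)*(b + sqrt(2)/2)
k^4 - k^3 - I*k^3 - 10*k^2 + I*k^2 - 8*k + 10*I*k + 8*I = (k - 4)*(k + 1)*(k + 2)*(k - I)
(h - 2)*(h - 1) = h^2 - 3*h + 2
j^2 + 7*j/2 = j*(j + 7/2)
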